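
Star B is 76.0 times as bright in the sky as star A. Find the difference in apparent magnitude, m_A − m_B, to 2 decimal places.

Pogson: Δm = −2.5 log₁₀(ratio) = −2.5 log₁₀(76.0) = −2.5 × 1.8808 = -4.702
Star B is brighter so has the smaller magnitude: m_A − m_B is positive.

m_A − m_B ≈ 4.70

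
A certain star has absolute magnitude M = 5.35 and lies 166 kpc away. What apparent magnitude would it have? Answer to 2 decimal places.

m ≈ 26.45

d = 166 kpc = 166000 pc
m = M + 5 log₁₀ d − 5 = 5.35 + 5·5.2201 − 5 = 26.451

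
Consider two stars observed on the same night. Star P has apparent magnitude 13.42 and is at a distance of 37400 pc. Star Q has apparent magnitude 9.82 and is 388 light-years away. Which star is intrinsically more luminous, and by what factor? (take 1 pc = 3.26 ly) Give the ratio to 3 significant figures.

Star P is more luminous, by a factor of 3590.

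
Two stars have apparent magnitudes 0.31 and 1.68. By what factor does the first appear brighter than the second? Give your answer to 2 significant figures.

3.5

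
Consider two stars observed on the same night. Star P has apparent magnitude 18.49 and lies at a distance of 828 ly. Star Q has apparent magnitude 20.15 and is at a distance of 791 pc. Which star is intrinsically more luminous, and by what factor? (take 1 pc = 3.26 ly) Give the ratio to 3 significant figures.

Star Q is more luminous, by a factor of 2.10.

Star P: d = 828 ly / 3.26 = 254.0 pc
Star P: M = m − 5 log₁₀ d + 5 = 18.49 − 5·2.4048 + 5 = 11.466
Star Q: M = m − 5 log₁₀ d + 5 = 20.15 − 5·2.8982 + 5 = 10.659
ΔM = M_P − M_Q = 11.466 − (10.659) = 0.807; smaller M is more luminous → Star Q.
L ratio = 10^(0.4 |ΔM|) = 10^0.323 = 2.102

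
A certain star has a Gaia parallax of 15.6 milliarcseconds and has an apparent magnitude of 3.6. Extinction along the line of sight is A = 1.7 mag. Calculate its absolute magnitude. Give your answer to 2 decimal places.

p = 15.6 mas = 0.0156″ → d = 1/p = 64.10 pc
5 log₁₀(d/10 pc) = 5 log₁₀(64.10) − 5 = 4.034
M = m − 5 log₁₀(d/10) − A = 3.6 − 4.034 − 1.7 = -2.134

M ≈ -2.13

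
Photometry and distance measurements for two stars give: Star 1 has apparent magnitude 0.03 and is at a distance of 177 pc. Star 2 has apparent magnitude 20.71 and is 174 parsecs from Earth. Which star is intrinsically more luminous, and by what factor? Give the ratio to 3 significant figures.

Star 1: M = m − 5 log₁₀ d + 5 = 0.03 − 5·2.2480 + 5 = -6.210
Star 2: M = m − 5 log₁₀ d + 5 = 20.71 − 5·2.2405 + 5 = 14.507
ΔM = M_1 − M_2 = -6.210 − (14.507) = -20.717; smaller M is more luminous → Star 1.
L ratio = 10^(0.4 |ΔM|) = 10^8.287 = 1.936×10^8

Star 1 is more luminous, by a factor of 1.94×10^8.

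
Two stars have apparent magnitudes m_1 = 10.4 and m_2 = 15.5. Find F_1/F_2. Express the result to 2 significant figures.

F_1/F_2 ≈ 110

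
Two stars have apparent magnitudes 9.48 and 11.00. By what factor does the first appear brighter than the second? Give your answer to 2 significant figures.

Δm = 9.48 − (11.00) = -1.52
Flux ratio = 10^(−0.4 Δm) = 10^(−0.4 × -1.52) = 10^0.608 = 4.055

4.1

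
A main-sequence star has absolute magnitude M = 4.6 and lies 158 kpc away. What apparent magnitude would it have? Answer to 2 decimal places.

m ≈ 25.59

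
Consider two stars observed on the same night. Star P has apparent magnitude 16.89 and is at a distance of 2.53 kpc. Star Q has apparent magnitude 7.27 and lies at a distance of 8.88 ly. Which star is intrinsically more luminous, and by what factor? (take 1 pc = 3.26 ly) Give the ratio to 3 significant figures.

Star P is more luminous, by a factor of 122.

Star P: d = 2.53 kpc = 2530 pc
Star P: M = m − 5 log₁₀ d + 5 = 16.89 − 5·3.4031 + 5 = 4.874
Star Q: d = 8.88 ly / 3.26 = 2.724 pc
Star Q: M = m − 5 log₁₀ d + 5 = 7.27 − 5·0.4352 + 5 = 10.094
ΔM = M_P − M_Q = 4.874 − (10.094) = -5.220; smaller M is more luminous → Star P.
L ratio = 10^(0.4 |ΔM|) = 10^2.088 = 122.4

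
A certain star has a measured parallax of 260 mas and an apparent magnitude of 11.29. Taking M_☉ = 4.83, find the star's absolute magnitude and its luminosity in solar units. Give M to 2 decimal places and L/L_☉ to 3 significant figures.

M ≈ 13.36; L/L_☉ ≈ 3.86×10^-4

d = 1/p = 1000/260 mas = 3.846 pc
M = m − 5 log₁₀ d + 5 = 11.29 − 5·0.5850 + 5 = 13.365
M − M_☉ = 13.365 − 4.83 = 8.535
L/L_☉ = 10^(−0.4 × 8.535) = 3.855×10^-4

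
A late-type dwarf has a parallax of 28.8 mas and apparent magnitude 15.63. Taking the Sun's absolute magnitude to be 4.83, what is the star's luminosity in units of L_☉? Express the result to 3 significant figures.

d = 1/p = 1000/28.8 mas = 34.72 pc
M = m − 5 log₁₀ d + 5 = 15.63 − 5·1.5406 + 5 = 12.927
M − M_☉ = 12.927 − 4.83 = 8.097
L/L_☉ = 10^(−0.4 × 8.097) = 5.771×10^-4

L/L_☉ ≈ 5.77×10^-4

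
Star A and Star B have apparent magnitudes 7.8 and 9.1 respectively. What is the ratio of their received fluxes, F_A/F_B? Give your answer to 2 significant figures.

F_A/F_B ≈ 3.3

Δm = 7.8 − (9.1) = -1.3
Flux ratio = 10^(−0.4 Δm) = 10^(−0.4 × -1.3) = 10^0.520 = 3.311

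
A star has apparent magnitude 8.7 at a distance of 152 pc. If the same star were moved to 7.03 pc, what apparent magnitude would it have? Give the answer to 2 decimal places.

m ≈ 2.03

Flux ∝ 1/d², so Δm = 5 log₁₀(d₂/d₁) = 5 log₁₀(7.03/152) = -6.674
m₂ = m₁ + Δm = 8.7 + (-6.674) = 2.026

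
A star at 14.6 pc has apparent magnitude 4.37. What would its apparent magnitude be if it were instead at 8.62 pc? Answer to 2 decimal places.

m ≈ 3.23

Flux ∝ 1/d², so Δm = 5 log₁₀(d₂/d₁) = 5 log₁₀(8.62/14.6) = -1.144
m₂ = m₁ + Δm = 4.37 + (-1.144) = 3.226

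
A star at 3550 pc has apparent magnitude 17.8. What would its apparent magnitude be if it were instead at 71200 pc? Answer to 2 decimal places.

m ≈ 24.31

Flux ∝ 1/d², so Δm = 5 log₁₀(d₂/d₁) = 5 log₁₀(71200/3550) = 6.511
m₂ = m₁ + Δm = 17.8 + (6.511) = 24.311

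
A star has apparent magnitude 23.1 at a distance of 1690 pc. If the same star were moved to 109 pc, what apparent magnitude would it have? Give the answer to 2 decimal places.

m ≈ 17.15

Flux ∝ 1/d², so Δm = 5 log₁₀(d₂/d₁) = 5 log₁₀(109/1690) = -5.952
m₂ = m₁ + Δm = 23.1 + (-5.952) = 17.148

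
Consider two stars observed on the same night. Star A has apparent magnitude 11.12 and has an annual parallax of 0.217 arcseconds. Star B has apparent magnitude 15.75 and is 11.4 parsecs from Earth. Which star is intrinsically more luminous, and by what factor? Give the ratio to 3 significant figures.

Star A: d = 1/p = 1/0.217″ = 4.608 pc
Star A: M = m − 5 log₁₀ d + 5 = 11.12 − 5·0.6635 + 5 = 12.802
Star B: M = m − 5 log₁₀ d + 5 = 15.75 − 5·1.0569 + 5 = 15.465
ΔM = M_A − M_B = 12.802 − (15.465) = -2.663; smaller M is more luminous → Star A.
L ratio = 10^(0.4 |ΔM|) = 10^1.065 = 11.62

Star A is more luminous, by a factor of 11.6.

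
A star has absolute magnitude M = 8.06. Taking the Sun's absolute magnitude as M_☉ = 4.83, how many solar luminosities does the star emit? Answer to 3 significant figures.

M − M_☉ = 8.06 − 4.83 = 3.230
L/L_☉ = 10^(−0.4 (M − M_☉)) = 10^-1.292 = 0.05105

L/L_☉ ≈ 0.0511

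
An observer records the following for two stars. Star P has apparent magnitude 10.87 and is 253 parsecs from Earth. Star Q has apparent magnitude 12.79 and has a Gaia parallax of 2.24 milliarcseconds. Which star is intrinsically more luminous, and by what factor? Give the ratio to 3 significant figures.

Star P: M = m − 5 log₁₀ d + 5 = 10.87 − 5·2.4031 + 5 = 3.854
Star Q: p = 2.24 mas = 2.24×10^-3″ → d = 1/p = 446.4 pc
Star Q: M = m − 5 log₁₀ d + 5 = 12.79 − 5·2.6498 + 5 = 4.541
ΔM = M_P − M_Q = 3.854 − (4.541) = -0.687; smaller M is more luminous → Star P.
L ratio = 10^(0.4 |ΔM|) = 10^0.275 = 1.883

Star P is more luminous, by a factor of 1.88.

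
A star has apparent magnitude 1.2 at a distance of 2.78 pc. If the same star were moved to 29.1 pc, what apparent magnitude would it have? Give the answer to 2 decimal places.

Flux ∝ 1/d², so Δm = 5 log₁₀(d₂/d₁) = 5 log₁₀(29.1/2.78) = 5.099
m₂ = m₁ + Δm = 1.2 + (5.099) = 6.299

m ≈ 6.30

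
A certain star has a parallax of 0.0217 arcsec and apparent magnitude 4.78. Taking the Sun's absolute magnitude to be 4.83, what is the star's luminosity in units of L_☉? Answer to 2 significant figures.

d = 1/p = 1/0.0217″ = 46.08 pc
M = m − 5 log₁₀ d + 5 = 4.78 − 5·1.6635 + 5 = 1.462
M − M_☉ = 1.462 − 4.83 = -3.368
L/L_☉ = 10^(−0.4 × -3.368) = 22.24

L/L_☉ ≈ 22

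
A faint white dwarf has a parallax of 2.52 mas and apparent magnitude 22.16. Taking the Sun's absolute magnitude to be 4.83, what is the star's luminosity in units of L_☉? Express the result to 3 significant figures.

d = 1/p = 1000/2.52 mas = 396.8 pc
M = m − 5 log₁₀ d + 5 = 22.16 − 5·2.5986 + 5 = 14.167
M − M_☉ = 14.167 − 4.83 = 9.337
L/L_☉ = 10^(−0.4 × 9.337) = 1.842×10^-4

L/L_☉ ≈ 1.84×10^-4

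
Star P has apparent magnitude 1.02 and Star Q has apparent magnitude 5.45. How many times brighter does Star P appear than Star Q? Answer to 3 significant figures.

59.2

Magnitude difference = -4.43
Flux ratio = 10^(−0.4 Δm) = 10^(−0.4 × -4.43) = 10^1.772 = 59.16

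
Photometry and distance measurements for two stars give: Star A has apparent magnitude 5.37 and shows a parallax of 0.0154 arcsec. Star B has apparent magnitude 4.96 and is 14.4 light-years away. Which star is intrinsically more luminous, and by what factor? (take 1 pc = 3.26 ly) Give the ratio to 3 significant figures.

Star A is more luminous, by a factor of 148.

Star A: d = 1/p = 1/0.0154″ = 64.94 pc
Star A: M = m − 5 log₁₀ d + 5 = 5.37 − 5·1.8125 + 5 = 1.308
Star B: d = 14.4 ly / 3.26 = 4.417 pc
Star B: M = m − 5 log₁₀ d + 5 = 4.96 − 5·0.6451 + 5 = 6.734
ΔM = M_A − M_B = 1.308 − (6.734) = -5.427; smaller M is more luminous → Star A.
L ratio = 10^(0.4 |ΔM|) = 10^2.171 = 148.1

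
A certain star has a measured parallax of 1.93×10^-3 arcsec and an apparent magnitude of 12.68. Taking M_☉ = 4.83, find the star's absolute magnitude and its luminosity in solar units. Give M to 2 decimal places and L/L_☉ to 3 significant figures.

d = 1/p = 1/1.93×10^-3″ = 518.1 pc
M = m − 5 log₁₀ d + 5 = 12.68 − 5·2.7144 + 5 = 4.108
M − M_☉ = 4.108 − 4.83 = -0.722
L/L_☉ = 10^(−0.4 × -0.722) = 1.945

M ≈ 4.11; L/L_☉ ≈ 1.94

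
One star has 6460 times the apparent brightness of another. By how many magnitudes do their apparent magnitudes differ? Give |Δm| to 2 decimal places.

Pogson: Δm = −2.5 log₁₀(ratio) = −2.5 log₁₀(6460) = −2.5 × 3.8102 = -9.526

|Δm| ≈ 9.53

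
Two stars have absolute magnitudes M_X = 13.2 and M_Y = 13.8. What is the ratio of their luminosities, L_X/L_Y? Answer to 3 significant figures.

L_X/L_Y ≈ 1.74

ΔM = M_X − M_Y = -0.6
L_X/L_Y = 10^(−0.4 ΔM) = 10^0.240 = 1.738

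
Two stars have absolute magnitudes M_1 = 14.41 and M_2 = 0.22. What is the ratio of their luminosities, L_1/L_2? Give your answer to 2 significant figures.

ΔM = M_1 − M_2 = 14.19
L_1/L_2 = 10^(−0.4 ΔM) = 10^-5.676 = 2.109×10^-6

L_1/L_2 ≈ 2.1×10^-6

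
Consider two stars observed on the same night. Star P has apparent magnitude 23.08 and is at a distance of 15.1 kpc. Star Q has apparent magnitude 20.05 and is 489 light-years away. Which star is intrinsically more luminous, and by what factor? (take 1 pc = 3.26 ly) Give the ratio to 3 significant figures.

Star P is more luminous, by a factor of 622.

Star P: d = 15.1 kpc = 15100 pc
Star P: M = m − 5 log₁₀ d + 5 = 23.08 − 5·4.1790 + 5 = 7.185
Star Q: d = 489 ly / 3.26 = 150.0 pc
Star Q: M = m − 5 log₁₀ d + 5 = 20.05 − 5·2.1761 + 5 = 14.170
ΔM = M_P − M_Q = 7.185 − (14.170) = -6.984; smaller M is more luminous → Star P.
L ratio = 10^(0.4 |ΔM|) = 10^2.794 = 622.0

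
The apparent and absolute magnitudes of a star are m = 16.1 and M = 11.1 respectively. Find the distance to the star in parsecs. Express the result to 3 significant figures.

d ≈ 100 pc

μ = m − M = 5.000
m − M = 5 log₁₀ d − 5
log₁₀ d = (m − M)/5 + 1 = 2.0000
d = 10^2.0000 = 100.0 pc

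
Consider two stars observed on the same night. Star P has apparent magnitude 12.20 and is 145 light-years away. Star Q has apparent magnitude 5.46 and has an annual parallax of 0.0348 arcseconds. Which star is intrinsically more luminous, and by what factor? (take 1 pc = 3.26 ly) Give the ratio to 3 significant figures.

Star Q is more luminous, by a factor of 207.

Star P: d = 145 ly / 3.26 = 44.48 pc
Star P: M = m − 5 log₁₀ d + 5 = 12.20 − 5·1.6482 + 5 = 8.959
Star Q: d = 1/p = 1/0.0348″ = 28.74 pc
Star Q: M = m − 5 log₁₀ d + 5 = 5.46 − 5·1.4584 + 5 = 3.168
ΔM = M_P − M_Q = 8.959 − (3.168) = 5.791; smaller M is more luminous → Star Q.
L ratio = 10^(0.4 |ΔM|) = 10^2.317 = 207.3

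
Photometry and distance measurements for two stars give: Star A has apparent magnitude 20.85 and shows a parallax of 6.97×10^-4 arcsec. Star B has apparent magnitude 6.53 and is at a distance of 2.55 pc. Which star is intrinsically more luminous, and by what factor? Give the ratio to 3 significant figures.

Star A: d = 1/p = 1/6.97×10^-4″ = 1435 pc
Star A: M = m − 5 log₁₀ d + 5 = 20.85 − 5·3.1568 + 5 = 10.066
Star B: M = m − 5 log₁₀ d + 5 = 6.53 − 5·0.4065 + 5 = 9.497
ΔM = M_A − M_B = 10.066 − (9.497) = 0.569; smaller M is more luminous → Star B.
L ratio = 10^(0.4 |ΔM|) = 10^0.228 = 1.689

Star B is more luminous, by a factor of 1.69.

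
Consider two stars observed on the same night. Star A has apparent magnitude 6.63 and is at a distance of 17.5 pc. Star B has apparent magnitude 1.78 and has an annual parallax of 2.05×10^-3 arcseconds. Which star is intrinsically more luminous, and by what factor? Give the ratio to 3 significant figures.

Star B is more luminous, by a factor of 67700.

Star A: M = m − 5 log₁₀ d + 5 = 6.63 − 5·1.2430 + 5 = 5.415
Star B: d = 1/p = 1/2.05×10^-3″ = 487.8 pc
Star B: M = m − 5 log₁₀ d + 5 = 1.78 − 5·2.6882 + 5 = -6.661
ΔM = M_A − M_B = 5.415 − (-6.661) = 12.076; smaller M is more luminous → Star B.
L ratio = 10^(0.4 |ΔM|) = 10^4.830 = 67670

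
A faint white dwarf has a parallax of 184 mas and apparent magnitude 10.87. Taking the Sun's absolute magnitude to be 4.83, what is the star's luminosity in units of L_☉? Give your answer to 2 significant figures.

d = 1/p = 1000/184 mas = 5.435 pc
M = m − 5 log₁₀ d + 5 = 10.87 − 5·0.7352 + 5 = 12.194
M − M_☉ = 12.194 − 4.83 = 7.364
L/L_☉ = 10^(−0.4 × 7.364) = 1.133×10^-3

L/L_☉ ≈ 1.1×10^-3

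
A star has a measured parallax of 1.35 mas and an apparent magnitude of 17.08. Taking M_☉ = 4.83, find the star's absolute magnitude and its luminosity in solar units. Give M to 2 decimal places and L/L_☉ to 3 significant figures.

M ≈ 7.73; L/L_☉ ≈ 0.0691

d = 1/p = 1000/1.35 mas = 740.7 pc
M = m − 5 log₁₀ d + 5 = 17.08 − 5·2.8697 + 5 = 7.732
M − M_☉ = 7.732 − 4.83 = 2.902
L/L_☉ = 10^(−0.4 × 2.902) = 0.06908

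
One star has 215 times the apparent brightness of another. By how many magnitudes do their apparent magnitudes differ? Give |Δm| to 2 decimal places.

|Δm| ≈ 5.83

Pogson: Δm = −2.5 log₁₀(ratio) = −2.5 log₁₀(215) = −2.5 × 2.3324 = -5.831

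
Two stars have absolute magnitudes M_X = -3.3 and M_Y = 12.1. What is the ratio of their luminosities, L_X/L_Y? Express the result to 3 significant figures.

ΔM = M_X − M_Y = -15.4
L_X/L_Y = 10^(−0.4 ΔM) = 10^6.160 = 1.445×10^6

L_X/L_Y ≈ 1.45×10^6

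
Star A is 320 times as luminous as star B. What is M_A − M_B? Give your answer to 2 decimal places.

M_A − M_B ≈ -6.26

Pogson: ΔM = −2.5 log₁₀(ratio) = −2.5 log₁₀(320) = −2.5 × 2.5051 = -6.263
Star A is brighter, so it has the smaller magnitude: the difference is negative.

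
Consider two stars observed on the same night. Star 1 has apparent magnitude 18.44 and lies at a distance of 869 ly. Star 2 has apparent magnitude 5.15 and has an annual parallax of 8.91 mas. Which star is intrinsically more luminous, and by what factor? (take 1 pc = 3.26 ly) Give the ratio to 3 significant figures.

Star 1: d = 869 ly / 3.26 = 266.6 pc
Star 1: M = m − 5 log₁₀ d + 5 = 18.44 − 5·2.4258 + 5 = 11.311
Star 2: p = 8.91 mas = 8.91×10^-3″ → d = 1/p = 112.2 pc
Star 2: M = m − 5 log₁₀ d + 5 = 5.15 − 5·2.0501 + 5 = -0.101
ΔM = M_1 − M_2 = 11.311 − (-0.101) = 11.412; smaller M is more luminous → Star 2.
L ratio = 10^(0.4 |ΔM|) = 10^4.565 = 36700

Star 2 is more luminous, by a factor of 36700.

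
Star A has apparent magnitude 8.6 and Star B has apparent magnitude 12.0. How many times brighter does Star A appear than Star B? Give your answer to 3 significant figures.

22.9

Δm = 8.6 − (12.0) = -3.4
Flux ratio = 10^(−0.4 Δm) = 10^(−0.4 × -3.4) = 10^1.360 = 22.91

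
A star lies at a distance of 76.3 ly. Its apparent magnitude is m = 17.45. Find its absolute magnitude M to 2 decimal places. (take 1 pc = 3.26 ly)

M ≈ 15.60

d = 76.3 ly / 3.26 = 23.40 pc
5 log₁₀(d/10 pc) = 5 log₁₀(23.40) − 5 = 1.847
M = m − 5 log₁₀(d/10) = 17.45 − 1.847 = 15.603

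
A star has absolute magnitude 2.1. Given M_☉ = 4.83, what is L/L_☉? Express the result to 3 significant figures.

L/L_☉ ≈ 12.4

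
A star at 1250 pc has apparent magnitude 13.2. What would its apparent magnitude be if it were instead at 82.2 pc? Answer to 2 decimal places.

m ≈ 7.29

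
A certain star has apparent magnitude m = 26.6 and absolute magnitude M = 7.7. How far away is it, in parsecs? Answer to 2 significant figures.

d ≈ 60000 pc

μ = m − M = 18.900
m − M = 5 log₁₀ d − 5
log₁₀ d = (m − M)/5 + 1 = 4.7800
d = 10^4.7800 = 60260 pc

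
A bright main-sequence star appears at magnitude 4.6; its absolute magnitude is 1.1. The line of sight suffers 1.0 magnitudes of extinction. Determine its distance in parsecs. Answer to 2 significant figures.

d ≈ 32 pc

m − M = 5 log₁₀(d/10 pc) + A  ⇒  4.6 − (1.1) − 1.0 = 5 log₁₀(d/10)
2.500 = 5 log₁₀(d/10)
log₁₀ d = (m − M − A)/5 + 1 = 1.5000
d = 10^1.5000 = 31.62 pc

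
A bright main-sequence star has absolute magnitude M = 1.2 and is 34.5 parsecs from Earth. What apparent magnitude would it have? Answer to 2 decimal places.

m ≈ 3.89

m = M + 5 log₁₀ d − 5 = 1.2 + 5·1.5378 − 5 = 3.889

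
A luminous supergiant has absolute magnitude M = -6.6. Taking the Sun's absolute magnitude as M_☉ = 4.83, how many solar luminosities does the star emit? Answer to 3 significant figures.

L/L_☉ ≈ 37300

M − M_☉ = -6.6 − 4.83 = -11.430
L/L_☉ = 10^(−0.4 (M − M_☉)) = 10^4.572 = 37330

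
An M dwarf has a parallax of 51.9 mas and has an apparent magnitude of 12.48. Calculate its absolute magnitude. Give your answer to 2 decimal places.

M ≈ 11.06

p = 51.9 mas = 0.0519″ → d = 1/p = 19.27 pc
5 log₁₀(d/10 pc) = 5 log₁₀(19.27) − 5 = 1.424
M = m − 5 log₁₀(d/10) = 12.48 − 1.424 = 11.056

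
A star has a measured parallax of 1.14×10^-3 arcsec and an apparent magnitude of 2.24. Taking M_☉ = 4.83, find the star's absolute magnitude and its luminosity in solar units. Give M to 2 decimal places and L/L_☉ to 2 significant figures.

d = 1/p = 1/1.14×10^-3″ = 877.2 pc
M = m − 5 log₁₀ d + 5 = 2.24 − 5·2.9431 + 5 = -7.475
M − M_☉ = -7.475 − 4.83 = -12.305
L/L_☉ = 10^(−0.4 × -12.305) = 83600

M ≈ -7.48; L/L_☉ ≈ 84000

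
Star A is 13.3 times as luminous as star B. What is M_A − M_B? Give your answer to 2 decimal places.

Pogson: ΔM = −2.5 log₁₀(ratio) = −2.5 log₁₀(13.3) = −2.5 × 1.1239 = -2.810
Star A is brighter, so it has the smaller magnitude: the difference is negative.

M_A − M_B ≈ -2.81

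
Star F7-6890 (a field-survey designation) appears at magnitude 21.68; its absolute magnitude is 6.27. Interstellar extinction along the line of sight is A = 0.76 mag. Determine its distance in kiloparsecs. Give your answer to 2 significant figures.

m − M = 5 log₁₀(d/10 pc) + A  ⇒  21.68 − (6.27) − 0.76 = 5 log₁₀(d/10)
14.650 = 5 log₁₀(d/10)
log₁₀ d = (m − M − A)/5 + 1 = 3.9300
d = 10^3.9300 = 8511 pc
= 8.511 kpc

d ≈ 8.5 kpc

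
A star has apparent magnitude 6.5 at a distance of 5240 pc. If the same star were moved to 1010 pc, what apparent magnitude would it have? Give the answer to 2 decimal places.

m ≈ 2.92

Flux ∝ 1/d², so Δm = 5 log₁₀(d₂/d₁) = 5 log₁₀(1010/5240) = -3.575
m₂ = m₁ + Δm = 6.5 + (-3.575) = 2.925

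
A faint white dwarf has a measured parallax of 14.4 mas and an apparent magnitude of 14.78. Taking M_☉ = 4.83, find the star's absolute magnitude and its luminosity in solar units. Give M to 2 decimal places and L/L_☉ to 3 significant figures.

d = 1/p = 1000/14.4 mas = 69.44 pc
M = m − 5 log₁₀ d + 5 = 14.78 − 5·1.8416 + 5 = 10.572
M − M_☉ = 10.572 − 4.83 = 5.742
L/L_☉ = 10^(−0.4 × 5.742) = 5.050×10^-3

M ≈ 10.57; L/L_☉ ≈ 5.05×10^-3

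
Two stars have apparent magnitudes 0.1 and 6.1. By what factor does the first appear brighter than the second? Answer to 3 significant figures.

251

Magnitude difference = -6.0
Flux ratio = 10^(−0.4 Δm) = 10^(−0.4 × -6.0) = 10^2.400 = 251.2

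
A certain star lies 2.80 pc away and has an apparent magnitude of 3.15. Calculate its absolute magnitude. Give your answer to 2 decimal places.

M ≈ 5.91

5 log₁₀(d/10 pc) = 5 log₁₀(2.800) − 5 = -2.764
M = m − 5 log₁₀(d/10) = 3.15 + 2.764 = 5.914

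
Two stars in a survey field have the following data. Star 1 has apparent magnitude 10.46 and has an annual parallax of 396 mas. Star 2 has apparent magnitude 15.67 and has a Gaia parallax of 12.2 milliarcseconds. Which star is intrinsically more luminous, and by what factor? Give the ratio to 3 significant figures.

Star 2 is more luminous, by a factor of 8.68.

Star 1: p = 396 mas = 0.396″ → d = 1/p = 2.525 pc
Star 1: M = m − 5 log₁₀ d + 5 = 10.46 − 5·0.4023 + 5 = 13.448
Star 2: p = 12.2 mas = 0.0122″ → d = 1/p = 81.97 pc
Star 2: M = m − 5 log₁₀ d + 5 = 15.67 − 5·1.9136 + 5 = 11.102
ΔM = M_1 − M_2 = 13.448 − (11.102) = 2.347; smaller M is more luminous → Star 2.
L ratio = 10^(0.4 |ΔM|) = 10^0.939 = 8.683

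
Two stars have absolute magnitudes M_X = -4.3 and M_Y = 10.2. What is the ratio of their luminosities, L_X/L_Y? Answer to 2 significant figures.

ΔM = M_X − M_Y = -14.5
L_X/L_Y = 10^(−0.4 ΔM) = 10^5.800 = 631000

L_X/L_Y ≈ 630000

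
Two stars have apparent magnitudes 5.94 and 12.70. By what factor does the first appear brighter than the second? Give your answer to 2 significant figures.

Δm = 5.94 − (12.70) = -6.76
Flux ratio = 10^(−0.4 Δm) = 10^(−0.4 × -6.76) = 10^2.704 = 505.8

510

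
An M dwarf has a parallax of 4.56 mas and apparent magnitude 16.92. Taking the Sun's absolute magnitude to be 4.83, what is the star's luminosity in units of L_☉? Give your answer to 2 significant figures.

d = 1/p = 1000/4.56 mas = 219.3 pc
M = m − 5 log₁₀ d + 5 = 16.92 − 5·2.3410 + 5 = 10.215
M − M_☉ = 10.215 − 4.83 = 5.385
L/L_☉ = 10^(−0.4 × 5.385) = 7.016×10^-3

L/L_☉ ≈ 7.0×10^-3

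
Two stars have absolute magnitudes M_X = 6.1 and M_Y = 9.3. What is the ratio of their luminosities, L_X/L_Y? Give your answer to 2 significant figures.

ΔM = M_X − M_Y = -3.2
L_X/L_Y = 10^(−0.4 ΔM) = 10^1.280 = 19.05

L_X/L_Y ≈ 19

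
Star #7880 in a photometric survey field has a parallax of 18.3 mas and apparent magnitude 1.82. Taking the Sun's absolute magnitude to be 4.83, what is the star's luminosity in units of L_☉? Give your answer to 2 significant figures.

d = 1/p = 1000/18.3 mas = 54.64 pc
M = m − 5 log₁₀ d + 5 = 1.82 − 5·1.7375 + 5 = -1.868
M − M_☉ = -1.868 − 4.83 = -6.698
L/L_☉ = 10^(−0.4 × -6.698) = 477.6

L/L_☉ ≈ 480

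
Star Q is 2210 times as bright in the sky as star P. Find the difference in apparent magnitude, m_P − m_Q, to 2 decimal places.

Pogson: Δm = −2.5 log₁₀(ratio) = −2.5 log₁₀(2210) = −2.5 × 3.3444 = -8.361
Star Q is brighter so has the smaller magnitude: m_P − m_Q is positive.

m_P − m_Q ≈ 8.36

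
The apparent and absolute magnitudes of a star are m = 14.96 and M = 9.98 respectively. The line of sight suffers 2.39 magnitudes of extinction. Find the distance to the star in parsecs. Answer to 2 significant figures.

d ≈ 33 pc

m − M = 5 log₁₀(d/10 pc) + A  ⇒  14.96 − (9.98) − 2.39 = 5 log₁₀(d/10)
2.590 = 5 log₁₀(d/10)
log₁₀ d = (m − M − A)/5 + 1 = 1.5180
d = 10^1.5180 = 32.96 pc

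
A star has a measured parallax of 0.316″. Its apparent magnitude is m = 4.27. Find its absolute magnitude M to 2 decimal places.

M ≈ 6.77

d = 1/p = 1/0.316″ = 3.165 pc
5 log₁₀(d/10 pc) = 5 log₁₀(3.165) − 5 = -2.498
M = m − 5 log₁₀(d/10) = 4.27 + 2.498 = 6.768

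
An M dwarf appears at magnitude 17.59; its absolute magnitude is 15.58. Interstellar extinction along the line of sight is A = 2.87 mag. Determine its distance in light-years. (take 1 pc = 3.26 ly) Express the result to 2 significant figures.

d ≈ 22 ly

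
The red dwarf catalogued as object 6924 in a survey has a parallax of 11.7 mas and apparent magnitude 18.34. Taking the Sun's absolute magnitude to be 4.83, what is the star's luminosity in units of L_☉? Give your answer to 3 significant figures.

L/L_☉ ≈ 2.88×10^-4

d = 1/p = 1000/11.7 mas = 85.47 pc
M = m − 5 log₁₀ d + 5 = 18.34 − 5·1.9318 + 5 = 13.681
M − M_☉ = 13.681 − 4.83 = 8.851
L/L_☉ = 10^(−0.4 × 8.851) = 2.882×10^-4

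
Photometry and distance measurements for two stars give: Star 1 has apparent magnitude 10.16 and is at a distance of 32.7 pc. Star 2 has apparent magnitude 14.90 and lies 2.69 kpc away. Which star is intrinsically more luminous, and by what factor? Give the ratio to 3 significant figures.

Star 2 is more luminous, by a factor of 86.0.

Star 1: M = m − 5 log₁₀ d + 5 = 10.16 − 5·1.5145 + 5 = 7.587
Star 2: d = 2.69 kpc = 2690 pc
Star 2: M = m − 5 log₁₀ d + 5 = 14.90 − 5·3.4298 + 5 = 2.751
ΔM = M_1 − M_2 = 7.587 − (2.751) = 4.836; smaller M is more luminous → Star 2.
L ratio = 10^(0.4 |ΔM|) = 10^1.934 = 85.98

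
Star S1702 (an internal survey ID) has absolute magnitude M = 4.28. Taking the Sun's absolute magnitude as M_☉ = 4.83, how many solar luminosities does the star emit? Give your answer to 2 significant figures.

M − M_☉ = 4.28 − 4.83 = -0.550
L/L_☉ = 10^(−0.4 (M − M_☉)) = 10^0.220 = 1.660

L/L_☉ ≈ 1.7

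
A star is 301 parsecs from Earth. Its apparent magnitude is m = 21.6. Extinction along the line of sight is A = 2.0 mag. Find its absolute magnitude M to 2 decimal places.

5 log₁₀(d/10 pc) = 5 log₁₀(301.0) − 5 = 7.393
M = m − 5 log₁₀(d/10) − A = 21.6 − 7.393 − 2.0 = 12.207

M ≈ 12.21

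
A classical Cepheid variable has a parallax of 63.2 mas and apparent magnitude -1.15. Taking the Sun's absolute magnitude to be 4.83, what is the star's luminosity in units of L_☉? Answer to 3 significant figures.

d = 1/p = 1000/63.2 mas = 15.82 pc
M = m − 5 log₁₀ d + 5 = -1.15 − 5·1.1993 + 5 = -2.146
M − M_☉ = -2.146 − 4.83 = -6.976
L/L_☉ = 10^(−0.4 × -6.976) = 617.4

L/L_☉ ≈ 617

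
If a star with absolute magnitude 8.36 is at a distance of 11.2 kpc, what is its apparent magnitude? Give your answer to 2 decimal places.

m ≈ 23.61

d = 11.2 kpc = 11200 pc
m = M + 5 log₁₀ d − 5 = 8.36 + 5·4.0492 − 5 = 23.606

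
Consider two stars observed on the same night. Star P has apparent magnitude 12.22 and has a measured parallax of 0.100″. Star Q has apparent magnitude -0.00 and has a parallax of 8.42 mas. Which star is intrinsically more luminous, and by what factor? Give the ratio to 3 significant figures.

Star Q is more luminous, by a factor of 1.09×10^7.

Star P: d = 1/p = 1/0.100″ = 10.00 pc
Star P: M = m − 5 log₁₀ d + 5 = 12.22 − 5·1.0000 + 5 = 12.220
Star Q: p = 8.42 mas = 8.42×10^-3″ → d = 1/p = 118.8 pc
Star Q: M = m − 5 log₁₀ d + 5 = -0.00 − 5·2.0747 + 5 = -5.373
ΔM = M_P − M_Q = 12.220 − (-5.373) = 17.593; smaller M is more luminous → Star Q.
L ratio = 10^(0.4 |ΔM|) = 10^7.037 = 1.090×10^7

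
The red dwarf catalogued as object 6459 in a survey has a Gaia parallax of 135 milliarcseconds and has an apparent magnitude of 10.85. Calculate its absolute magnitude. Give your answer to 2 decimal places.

p = 135 mas = 0.135″ → d = 1/p = 7.407 pc
5 log₁₀(d/10 pc) = 5 log₁₀(7.407) − 5 = -0.652
M = m − 5 log₁₀(d/10) = 10.85 + 0.652 = 11.502

M ≈ 11.50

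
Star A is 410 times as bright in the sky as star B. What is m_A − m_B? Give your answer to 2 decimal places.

m_A − m_B ≈ -6.53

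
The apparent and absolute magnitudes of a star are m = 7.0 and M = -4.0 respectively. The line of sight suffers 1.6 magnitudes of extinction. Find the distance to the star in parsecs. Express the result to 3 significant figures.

m − M = 5 log₁₀(d/10 pc) + A  ⇒  7.0 − (-4.0) − 1.6 = 5 log₁₀(d/10)
9.400 = 5 log₁₀(d/10)
log₁₀ d = (m − M − A)/5 + 1 = 2.8800
d = 10^2.8800 = 758.6 pc

d ≈ 759 pc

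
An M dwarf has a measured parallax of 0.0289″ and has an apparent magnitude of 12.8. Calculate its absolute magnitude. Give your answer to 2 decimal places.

M ≈ 10.10

d = 1/p = 1/0.0289″ = 34.60 pc
5 log₁₀(d/10 pc) = 5 log₁₀(34.60) − 5 = 2.696
M = m − 5 log₁₀(d/10) = 12.8 − 2.696 = 10.104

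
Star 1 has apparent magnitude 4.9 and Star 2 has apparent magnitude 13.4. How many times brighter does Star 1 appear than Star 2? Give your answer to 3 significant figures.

2510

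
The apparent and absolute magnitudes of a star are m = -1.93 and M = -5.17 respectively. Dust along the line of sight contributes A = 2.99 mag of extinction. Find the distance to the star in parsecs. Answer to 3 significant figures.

m − M = 5 log₁₀(d/10 pc) + A  ⇒  -1.93 − (-5.17) − 2.99 = 5 log₁₀(d/10)
0.250 = 5 log₁₀(d/10)
log₁₀ d = (m − M − A)/5 + 1 = 1.0500
d = 10^1.0500 = 11.22 pc

d ≈ 11.2 pc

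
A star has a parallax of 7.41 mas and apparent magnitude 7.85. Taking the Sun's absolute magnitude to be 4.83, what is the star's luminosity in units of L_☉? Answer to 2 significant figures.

L/L_☉ ≈ 11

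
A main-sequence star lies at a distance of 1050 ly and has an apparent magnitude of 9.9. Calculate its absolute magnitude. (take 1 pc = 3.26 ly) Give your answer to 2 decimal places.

d = 1050 ly / 3.26 = 322.1 pc
5 log₁₀(d/10 pc) = 5 log₁₀(322.1) − 5 = 7.540
M = m − 5 log₁₀(d/10) = 9.9 − 7.540 = 2.360

M ≈ 2.36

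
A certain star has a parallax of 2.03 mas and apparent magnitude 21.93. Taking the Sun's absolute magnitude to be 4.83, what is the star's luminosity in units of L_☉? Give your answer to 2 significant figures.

d = 1/p = 1000/2.03 mas = 492.6 pc
M = m − 5 log₁₀ d + 5 = 21.93 − 5·2.6925 + 5 = 13.467
M − M_☉ = 13.467 − 4.83 = 8.637
L/L_☉ = 10^(−0.4 × 8.637) = 3.508×10^-4

L/L_☉ ≈ 3.5×10^-4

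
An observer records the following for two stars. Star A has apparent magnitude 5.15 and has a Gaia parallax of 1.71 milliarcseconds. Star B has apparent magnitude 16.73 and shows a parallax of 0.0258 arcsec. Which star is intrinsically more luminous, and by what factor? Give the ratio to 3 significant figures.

Star A: p = 1.71 mas = 1.71×10^-3″ → d = 1/p = 584.8 pc
Star A: M = m − 5 log₁₀ d + 5 = 5.15 − 5·2.7670 + 5 = -3.685
Star B: d = 1/p = 1/0.0258″ = 38.76 pc
Star B: M = m − 5 log₁₀ d + 5 = 16.73 − 5·1.5884 + 5 = 13.788
ΔM = M_A − M_B = -3.685 − (13.788) = -17.473; smaller M is more luminous → Star A.
L ratio = 10^(0.4 |ΔM|) = 10^6.989 = 9.755×10^6

Star A is more luminous, by a factor of 9.76×10^6.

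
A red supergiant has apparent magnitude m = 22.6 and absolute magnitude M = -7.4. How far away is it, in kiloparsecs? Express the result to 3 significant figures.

Distance modulus: m − M = 22.6 − (-7.4) = 30.000
m − M = 5 log₁₀ d − 5
log₁₀ d = (m − M)/5 + 1 = 7.0000
d = 10^7.0000 = 1.000×10^7 pc
= 10000 kpc

d ≈ 10000 kpc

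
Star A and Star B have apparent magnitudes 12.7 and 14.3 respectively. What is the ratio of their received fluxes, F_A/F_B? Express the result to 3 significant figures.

F_A/F_B ≈ 4.37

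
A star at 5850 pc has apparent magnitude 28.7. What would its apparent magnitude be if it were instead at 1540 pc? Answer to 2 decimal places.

Flux ∝ 1/d², so Δm = 5 log₁₀(d₂/d₁) = 5 log₁₀(1540/5850) = -2.898
m₂ = m₁ + Δm = 28.7 + (-2.898) = 25.802

m ≈ 25.80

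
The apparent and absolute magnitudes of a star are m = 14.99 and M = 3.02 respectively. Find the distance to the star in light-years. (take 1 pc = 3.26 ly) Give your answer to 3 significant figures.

μ = m − M = 11.970
m − M = 5 log₁₀ d − 5
log₁₀ d = (m − M)/5 + 1 = 3.3940
d = 10^3.3940 = 2477 pc
= 8076 ly

d ≈ 8080 ly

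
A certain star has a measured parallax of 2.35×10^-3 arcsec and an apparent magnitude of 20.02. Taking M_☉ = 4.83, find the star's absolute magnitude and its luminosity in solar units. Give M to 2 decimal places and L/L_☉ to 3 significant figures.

d = 1/p = 1/2.35×10^-3″ = 425.5 pc
M = m − 5 log₁₀ d + 5 = 20.02 − 5·2.6289 + 5 = 11.875
M − M_☉ = 11.875 − 4.83 = 7.045
L/L_☉ = 10^(−0.4 × 7.045) = 1.520×10^-3

M ≈ 11.88; L/L_☉ ≈ 1.52×10^-3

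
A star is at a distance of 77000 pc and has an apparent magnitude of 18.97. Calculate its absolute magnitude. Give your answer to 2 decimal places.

M ≈ -0.46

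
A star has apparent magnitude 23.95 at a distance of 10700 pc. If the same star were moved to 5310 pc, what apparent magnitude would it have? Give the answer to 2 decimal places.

m ≈ 22.43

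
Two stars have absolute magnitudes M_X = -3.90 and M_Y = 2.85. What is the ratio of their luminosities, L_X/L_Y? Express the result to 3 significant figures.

L_X/L_Y ≈ 501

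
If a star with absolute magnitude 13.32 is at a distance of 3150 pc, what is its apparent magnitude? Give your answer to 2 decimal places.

m ≈ 25.81

m = M + 5 log₁₀ d − 5 = 13.32 + 5·3.4983 − 5 = 25.812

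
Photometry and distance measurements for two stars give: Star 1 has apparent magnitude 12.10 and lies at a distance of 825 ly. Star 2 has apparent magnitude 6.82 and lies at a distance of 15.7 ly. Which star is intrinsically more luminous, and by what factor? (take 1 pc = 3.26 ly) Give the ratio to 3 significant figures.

Star 1 is more luminous, by a factor of 21.3.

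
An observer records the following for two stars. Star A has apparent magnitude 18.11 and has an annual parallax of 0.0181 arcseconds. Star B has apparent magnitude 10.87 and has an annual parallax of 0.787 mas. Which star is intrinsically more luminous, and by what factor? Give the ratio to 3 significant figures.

Star B is more luminous, by a factor of 416000.

Star A: d = 1/p = 1/0.0181″ = 55.25 pc
Star A: M = m − 5 log₁₀ d + 5 = 18.11 − 5·1.7423 + 5 = 14.398
Star B: p = 0.787 mas = 7.87×10^-4″ → d = 1/p = 1271 pc
Star B: M = m − 5 log₁₀ d + 5 = 10.87 − 5·3.1040 + 5 = 0.350
ΔM = M_A − M_B = 14.398 − (0.350) = 14.049; smaller M is more luminous → Star B.
L ratio = 10^(0.4 |ΔM|) = 10^5.619 = 416300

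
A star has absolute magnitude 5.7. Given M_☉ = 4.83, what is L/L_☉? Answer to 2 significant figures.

M − M_☉ = 5.7 − 4.83 = 0.870
L/L_☉ = 10^(−0.4 (M − M_☉)) = 10^-0.348 = 0.4487

L/L_☉ ≈ 0.45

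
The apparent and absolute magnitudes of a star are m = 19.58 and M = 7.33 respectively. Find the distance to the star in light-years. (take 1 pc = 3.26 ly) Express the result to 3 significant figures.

d ≈ 9190 ly

Distance modulus: m − M = 19.58 − (7.33) = 12.250
m − M = 5 log₁₀ d − 5
log₁₀ d = (m − M)/5 + 1 = 3.4500
d = 10^3.4500 = 2818 pc
= 9188 ly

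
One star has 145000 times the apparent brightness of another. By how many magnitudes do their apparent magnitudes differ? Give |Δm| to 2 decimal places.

|Δm| ≈ 12.90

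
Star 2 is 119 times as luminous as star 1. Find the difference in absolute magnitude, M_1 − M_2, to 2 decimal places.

Pogson: ΔM = −2.5 log₁₀(ratio) = −2.5 log₁₀(119) = −2.5 × 2.0755 = -5.189
Star 2 is brighter so has the smaller magnitude: M_1 − M_2 is positive.

M_1 − M_2 ≈ 5.19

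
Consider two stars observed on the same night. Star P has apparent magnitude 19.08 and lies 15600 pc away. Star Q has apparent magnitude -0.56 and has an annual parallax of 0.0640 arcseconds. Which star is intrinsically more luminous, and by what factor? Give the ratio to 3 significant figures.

Star P: M = m − 5 log₁₀ d + 5 = 19.08 − 5·4.1931 + 5 = 3.114
Star Q: d = 1/p = 1/0.0640″ = 15.62 pc
Star Q: M = m − 5 log₁₀ d + 5 = -0.56 − 5·1.1938 + 5 = -1.529
ΔM = M_P − M_Q = 3.114 − (-1.529) = 4.643; smaller M is more luminous → Star Q.
L ratio = 10^(0.4 |ΔM|) = 10^1.857 = 72.01

Star Q is more luminous, by a factor of 72.0.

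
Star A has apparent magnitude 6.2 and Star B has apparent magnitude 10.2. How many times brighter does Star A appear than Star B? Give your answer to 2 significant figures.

40

Δm = 6.2 − (10.2) = -4.0
Flux ratio = 10^(−0.4 Δm) = 10^(−0.4 × -4.0) = 10^1.600 = 39.81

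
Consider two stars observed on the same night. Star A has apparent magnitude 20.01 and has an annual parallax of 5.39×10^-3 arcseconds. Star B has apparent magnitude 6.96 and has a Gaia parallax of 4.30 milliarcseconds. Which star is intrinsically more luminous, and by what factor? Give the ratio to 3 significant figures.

Star A: d = 1/p = 1/5.39×10^-3″ = 185.5 pc
Star A: M = m − 5 log₁₀ d + 5 = 20.01 − 5·2.2684 + 5 = 13.668
Star B: p = 4.30 mas = 4.30×10^-3″ → d = 1/p = 232.6 pc
Star B: M = m − 5 log₁₀ d + 5 = 6.96 − 5·2.3665 + 5 = 0.127
ΔM = M_A − M_B = 13.668 − (0.127) = 13.541; smaller M is more luminous → Star B.
L ratio = 10^(0.4 |ΔM|) = 10^5.416 = 260800

Star B is more luminous, by a factor of 261000.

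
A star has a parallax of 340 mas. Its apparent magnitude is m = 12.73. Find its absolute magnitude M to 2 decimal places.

p = 340 mas = 0.340″ → d = 1/p = 2.941 pc
5 log₁₀(d/10 pc) = 5 log₁₀(2.941) − 5 = -2.657
M = m − 5 log₁₀(d/10) = 12.73 + 2.657 = 15.387

M ≈ 15.39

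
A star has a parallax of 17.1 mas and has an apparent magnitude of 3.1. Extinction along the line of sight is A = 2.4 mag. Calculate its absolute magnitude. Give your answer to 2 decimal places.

M ≈ -3.14

p = 17.1 mas = 0.0171″ → d = 1/p = 58.48 pc
5 log₁₀(d/10 pc) = 5 log₁₀(58.48) − 5 = 3.835
M = m − 5 log₁₀(d/10) − A = 3.1 − 3.835 − 2.4 = -3.135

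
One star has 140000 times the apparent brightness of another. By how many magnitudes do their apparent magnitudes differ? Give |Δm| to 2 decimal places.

|Δm| ≈ 12.87

Pogson: Δm = −2.5 log₁₀(ratio) = −2.5 log₁₀(140000) = −2.5 × 5.1461 = -12.865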